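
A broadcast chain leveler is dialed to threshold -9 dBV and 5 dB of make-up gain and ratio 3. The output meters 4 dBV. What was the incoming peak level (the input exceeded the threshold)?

15 dBV

Before make-up, the level was 4 − 5 = -1 dBV.
That's 8 dB above the -9 dBV threshold.
Undo the ratio: input overshoot = 8 × 3 = 24 dB, giving input = 15 dBV.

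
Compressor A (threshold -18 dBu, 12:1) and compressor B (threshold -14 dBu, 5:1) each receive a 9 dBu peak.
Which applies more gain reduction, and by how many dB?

A, by 6.35 dB

A: GR = 27 − 27/12 = 24.75 dB.
B: GR = 23 − 23/5 = 18.4 dB.
A reduces 6.35 dB more.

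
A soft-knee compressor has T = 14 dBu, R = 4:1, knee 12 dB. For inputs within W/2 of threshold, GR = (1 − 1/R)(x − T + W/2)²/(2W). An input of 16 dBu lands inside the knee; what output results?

14 dBu

x − T + W/2 = 16 − 14 + 6 = 8.
GR = (1 − 1/4) × 8² / 24 = 0.75 × 64 / 24 = 2 dB.
Output = 16 − 2 = 14 dBu.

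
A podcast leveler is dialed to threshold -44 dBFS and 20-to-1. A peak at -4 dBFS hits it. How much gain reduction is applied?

The signal is 40 dB above threshold.
After 20:1 compression the overshoot becomes 40/20 = 2 dB.
GR = overshoot in − overshoot out = 40 − 2 = 38 dB.

38 dB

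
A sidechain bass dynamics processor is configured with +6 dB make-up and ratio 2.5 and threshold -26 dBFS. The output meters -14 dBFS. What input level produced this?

Before make-up, the level was -14 − 6 = -20 dBFS.
That's 6 dB above the -26 dBFS threshold.
Before 2.5:1 compression the overshoot was 6 × 2.5 = 15 dB, so input = -26 + 15 = -11 dBFS.

-11 dBFS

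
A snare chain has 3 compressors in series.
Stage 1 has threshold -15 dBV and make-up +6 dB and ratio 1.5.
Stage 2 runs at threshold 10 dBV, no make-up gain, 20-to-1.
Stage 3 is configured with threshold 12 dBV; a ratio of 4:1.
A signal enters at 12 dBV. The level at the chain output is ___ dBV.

Stage 1: 12 dBV is 27 dB over -15 dBV; at 1.5:1 that becomes 18 dB over, giving 3 dBV; +6 dB make-up → 9 dBV.
Stage 2: below threshold (9 ≤ 10); passes unchanged; output 9 dBV.
Stage 3: 9 dBV ≤ 12 dBV, so stage 3 doesn't engage; output 9 dBV.

9 dBV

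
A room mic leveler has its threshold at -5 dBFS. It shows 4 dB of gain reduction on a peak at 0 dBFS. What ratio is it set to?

5:1

Input overshoot = 0 − (-5) = 5 dB.
Output overshoot = 5 − 4 = 1 dB.
Ratio = input overshoot / output overshoot = 5 / 1 = 5.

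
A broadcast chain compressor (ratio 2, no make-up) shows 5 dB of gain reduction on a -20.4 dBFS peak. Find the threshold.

-30.4 dBFS

Input is 10 dB above T (since output overshoot × R = input overshoot: (-25.4 − T)·2 = -20.4 − T gives T = -30.4 dBFS).
Check: -30.4 + (-20.4 − (-30.4))/2 = -30.4 + 5 = -25.4 dBFS. ✓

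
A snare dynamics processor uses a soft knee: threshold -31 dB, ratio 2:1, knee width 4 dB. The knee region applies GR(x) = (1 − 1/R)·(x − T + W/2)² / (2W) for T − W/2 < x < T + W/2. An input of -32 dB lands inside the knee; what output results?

x − T + W/2 = -32 − (-31) + 2 = 1.
GR = (1 − 1/2) × 1² / 8 = 0.5 × 1 / 8 = 0.0625 dB.
Output = -32 − 0.0625 = -32.0625 dB.

-32.0625 dB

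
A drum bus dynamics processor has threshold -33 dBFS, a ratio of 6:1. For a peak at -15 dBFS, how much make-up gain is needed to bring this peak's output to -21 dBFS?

9 dB

Overshoot 18 dB → 18/6 = 3 dB after compression, so the compressed level is -33 + 3 = -30 dBFS.
Make-up = target − compressed = -21 − (-30) = 9 dB.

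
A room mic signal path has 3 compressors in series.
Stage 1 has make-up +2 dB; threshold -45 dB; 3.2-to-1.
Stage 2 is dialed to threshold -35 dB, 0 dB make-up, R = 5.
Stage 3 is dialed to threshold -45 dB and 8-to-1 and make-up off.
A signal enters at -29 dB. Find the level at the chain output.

-44.125 dB

Stage 1: overshoot 16 dB → 16/3.2 = 5 dB → -40 dB; +2 dB make-up → -38 dB.
Stage 2: -38 dB is at or below the -35 dB threshold — no compression; output -38 dB.
Stage 3: 7 dB above -45 dB, reduced 8:1 to 0.875 dB above → -44.125 dB.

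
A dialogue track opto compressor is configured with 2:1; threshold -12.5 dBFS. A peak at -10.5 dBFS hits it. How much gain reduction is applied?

1 dB

-10.5 dBFS exceeds the threshold by 2 dB.
At 2:1, output sits 2/2 = 1 dB above threshold.
Gain reduction = 2 − 1 = 1 dB.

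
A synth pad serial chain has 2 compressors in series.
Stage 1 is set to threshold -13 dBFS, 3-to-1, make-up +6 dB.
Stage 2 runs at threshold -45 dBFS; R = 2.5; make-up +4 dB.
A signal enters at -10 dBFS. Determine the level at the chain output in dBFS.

Stage 1: 3 dB above -13 dBFS, reduced 3:1 to 1 dB above → -12 dBFS; +6 dB make-up → -6 dBFS.
Stage 2: overshoot 39 dB → 39/2.5 = 15.6 dB → -29.4 dBFS; +4 dB make-up → -25.4 dBFS.

-25.4 dBFS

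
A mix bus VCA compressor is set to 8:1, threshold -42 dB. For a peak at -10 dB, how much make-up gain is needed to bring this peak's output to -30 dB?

Overshoot 32 dB → 32/8 = 4 dB after compression, so the compressed level is -42 + 4 = -38 dB.
Make-up = target − compressed = -30 − (-38) = 8 dB.

8 dB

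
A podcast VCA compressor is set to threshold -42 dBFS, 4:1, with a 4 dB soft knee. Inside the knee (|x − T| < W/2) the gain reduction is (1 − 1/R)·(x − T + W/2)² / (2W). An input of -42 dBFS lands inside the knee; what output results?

-42.375 dBFS

x − T + W/2 = -42 − (-42) + 2 = 2.
GR = (1 − 1/4) × 2² / 8 = 0.75 × 4 / 8 = 0.375 dB.
Output = -42 − 0.375 = -42.375 dBFS.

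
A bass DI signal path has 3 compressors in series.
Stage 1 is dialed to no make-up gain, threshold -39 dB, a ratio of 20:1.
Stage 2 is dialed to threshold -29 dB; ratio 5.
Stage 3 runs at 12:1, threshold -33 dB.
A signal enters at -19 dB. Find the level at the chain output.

-38 dB

Stage 1: overshoot 20 dB → 20/20 = 1 dB → -38 dB.
Stage 2: -38 dB ≤ -29 dB, so stage 2 doesn't engage; output -38 dB.
Stage 3: -38 dB is at or below the -33 dB threshold — no compression; output -38 dB.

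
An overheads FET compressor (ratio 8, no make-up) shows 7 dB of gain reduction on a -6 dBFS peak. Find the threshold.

-14 dBFS

Input is 8 dB above T (since output overshoot × R = input overshoot: (-13 − T)·8 = -6 − T gives T = -14 dBFS).
Check: -14 + (-6 − (-14))/8 = -14 + 1 = -13 dBFS. ✓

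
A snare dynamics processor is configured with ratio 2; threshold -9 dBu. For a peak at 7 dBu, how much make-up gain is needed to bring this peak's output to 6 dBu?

Without make-up, output = threshold + overshoot/2 = -9 + 8 = -1 dBu.
Gap to target: 7 dB.

7 dB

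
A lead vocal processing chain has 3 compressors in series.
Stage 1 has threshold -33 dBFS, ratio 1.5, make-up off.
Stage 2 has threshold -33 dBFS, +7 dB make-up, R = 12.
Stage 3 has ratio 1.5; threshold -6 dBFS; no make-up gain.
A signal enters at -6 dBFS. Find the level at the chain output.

-24.5 dBFS

Stage 1: overshoot 27 dB → 27/1.5 = 18 dB → -15 dBFS.
Stage 2: 18 dB above -33 dBFS, reduced 12:1 to 1.5 dB above → -31.5 dBFS; +7 dB make-up → -24.5 dBFS.
Stage 3: below threshold (-24.5 ≤ -6); passes unchanged; output -24.5 dBFS.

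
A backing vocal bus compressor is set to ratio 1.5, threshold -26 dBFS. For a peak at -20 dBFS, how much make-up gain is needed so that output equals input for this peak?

The peak compresses to -26 + 6/1.5 = -22 dBFS.
To reach -20 dBFS requires -20 − (-22) = 2 dB of make-up.

2 dB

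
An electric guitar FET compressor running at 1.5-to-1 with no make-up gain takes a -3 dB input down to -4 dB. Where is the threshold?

-6 dB

Let T be the threshold. Output overshoot = (input overshoot)/R, so -4 − T = (-3 − T)/1.5.
1.5·(-4 − T) = -3 − T → 0.5·T = -6 − (-3) = -3.
T = -3/0.5 = -6 dB.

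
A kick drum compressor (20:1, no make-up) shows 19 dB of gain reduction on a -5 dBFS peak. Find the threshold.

-25 dBFS

Input is 20 dB above T (since output overshoot × R = input overshoot: (-24 − T)·20 = -5 − T gives T = -25 dBFS).
Check: -25 + (-5 − (-25))/20 = -25 + 1 = -24 dBFS. ✓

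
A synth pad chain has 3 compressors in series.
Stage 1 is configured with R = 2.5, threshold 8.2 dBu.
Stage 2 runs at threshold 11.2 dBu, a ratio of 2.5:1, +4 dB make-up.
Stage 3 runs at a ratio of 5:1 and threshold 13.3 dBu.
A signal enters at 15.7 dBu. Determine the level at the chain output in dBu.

Stage 1: overshoot 7.5 dB → 7.5/2.5 = 3 dB → 11.2 dBu.
Stage 2: 11.2 dBu ≤ 11.2 dBu, so stage 2 doesn't engage; make-up brings it to 15.2 dBu.
Stage 3: 1.9 dB above 13.3 dBu, reduced 5:1 to 0.38 dB above → 13.68 dBu.

13.68 dBu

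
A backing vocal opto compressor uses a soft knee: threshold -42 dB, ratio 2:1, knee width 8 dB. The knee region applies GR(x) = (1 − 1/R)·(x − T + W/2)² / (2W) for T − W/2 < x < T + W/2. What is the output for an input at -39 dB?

-40.53125 dB

x − T + W/2 = -39 − (-42) + 4 = 7.
GR = (1 − 1/2) × 7² / 16 = 0.5 × 49 / 16 = 1.53125 dB.
Output = -39 − 1.53125 = -40.53125 dB.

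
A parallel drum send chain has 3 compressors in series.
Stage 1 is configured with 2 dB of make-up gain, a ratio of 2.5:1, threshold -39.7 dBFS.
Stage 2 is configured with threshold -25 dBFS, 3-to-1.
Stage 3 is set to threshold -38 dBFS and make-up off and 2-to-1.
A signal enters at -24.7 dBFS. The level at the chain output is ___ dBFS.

Stage 1: 15 dB above -39.7 dBFS, reduced 2.5:1 to 6 dB above → -33.7 dBFS; +2 dB make-up → -31.7 dBFS.
Stage 2: below threshold (-31.7 ≤ -25); passes unchanged; output -31.7 dBFS.
Stage 3: overshoot 6.3 dB → 6.3/2 = 3.15 dB → -34.85 dBFS.

-34.85 dBFS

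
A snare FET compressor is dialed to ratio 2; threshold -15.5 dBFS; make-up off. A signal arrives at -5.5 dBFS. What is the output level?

-10.5 dBFS

The input is 10 dB above the -15.5 dBFS threshold.
At 2:1 the overshoot is divided by 2, leaving 5 dB above threshold.
Output = -15.5 + 5 = -10.5 dBFS.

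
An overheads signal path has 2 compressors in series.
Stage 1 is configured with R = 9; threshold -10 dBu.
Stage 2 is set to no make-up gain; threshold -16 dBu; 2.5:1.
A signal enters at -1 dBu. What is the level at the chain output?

-13.2 dBu

Stage 1: -1 dBu is 9 dB over -10 dBu; at 9:1 that becomes 1 dB over, giving -9 dBu.
Stage 2: 7 dB above -16 dBu, reduced 2.5:1 to 2.8 dB above → -13.2 dBu.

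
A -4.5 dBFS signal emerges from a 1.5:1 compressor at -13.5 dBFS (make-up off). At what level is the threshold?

Gain reduction = -4.5 − (-13.5) = 9 dB; output overshoot = GR / (R − 1) = 9 / 0.5 = 18 dB.
Threshold = output − output overshoot = -13.5 − 18 = -31.5 dBFS.

-31.5 dBFS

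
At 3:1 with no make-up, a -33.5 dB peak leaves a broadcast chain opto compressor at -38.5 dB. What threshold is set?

Gain reduction = -33.5 − (-38.5) = 5 dB; output overshoot = GR / (R − 1) = 5 / 2 = 2.5 dB.
Threshold = output − output overshoot = -38.5 − 2.5 = -41 dB.

-41 dB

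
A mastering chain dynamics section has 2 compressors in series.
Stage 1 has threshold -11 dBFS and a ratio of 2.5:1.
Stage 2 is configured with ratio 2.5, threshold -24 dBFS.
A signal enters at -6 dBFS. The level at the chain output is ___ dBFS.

Stage 1: overshoot 5 dB → 5/2.5 = 2 dB → -9 dBFS.
Stage 2: -9 dBFS is 15 dB over -24 dBFS; at 2.5:1 that becomes 6 dB over, giving -18 dBFS.

-18 dBFS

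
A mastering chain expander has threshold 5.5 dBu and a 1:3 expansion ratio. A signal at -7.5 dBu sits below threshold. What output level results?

-33.5 dBu

Undershoot = 5.5 − (-7.5) = 13 dB.
At 1:3, that expands to 39 dB under threshold.
Output = 5.5 − 39 = -33.5 dBu.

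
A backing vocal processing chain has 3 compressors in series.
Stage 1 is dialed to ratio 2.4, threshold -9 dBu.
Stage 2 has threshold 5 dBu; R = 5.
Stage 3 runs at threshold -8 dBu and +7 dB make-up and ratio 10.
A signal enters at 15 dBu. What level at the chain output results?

Stage 1: 24 dB above -9 dBu, reduced 2.4:1 to 10 dB above → 1 dBu.
Stage 2: 1 dBu ≤ 5 dBu, so stage 2 doesn't engage; output 1 dBu.
Stage 3: 9 dB above -8 dBu, reduced 10:1 to 0.9 dB above → -7.1 dBu; +7 dB make-up → -0.1 dBu.

-0.1 dBu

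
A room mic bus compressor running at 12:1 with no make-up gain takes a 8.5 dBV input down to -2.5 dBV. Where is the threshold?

-3.5 dBV

Let T be the threshold. Output overshoot = (input overshoot)/R, so -2.5 − T = (8.5 − T)/12.
12·(-2.5 − T) = 8.5 − T → 11·T = -30 − 8.5 = -38.5.
T = -38.5/11 = -3.5 dBV.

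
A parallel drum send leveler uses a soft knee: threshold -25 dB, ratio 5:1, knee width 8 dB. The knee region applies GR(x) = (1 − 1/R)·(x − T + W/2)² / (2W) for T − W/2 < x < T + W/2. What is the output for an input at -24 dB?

-25.25 dB

x − T + W/2 = -24 − (-25) + 4 = 5.
GR = (1 − 1/5) × 5² / 16 = 0.8 × 25 / 16 = 1.25 dB.
Output = -24 − 1.25 = -25.25 dB.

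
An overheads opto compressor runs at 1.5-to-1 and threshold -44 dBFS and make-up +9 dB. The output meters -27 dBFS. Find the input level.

Before make-up, the level was -27 − 9 = -36 dBFS.
That's 8 dB above the -44 dBFS threshold.
Undo the ratio: input overshoot = 8 × 1.5 = 12 dB, giving input = -32 dBFS.

-32 dBFS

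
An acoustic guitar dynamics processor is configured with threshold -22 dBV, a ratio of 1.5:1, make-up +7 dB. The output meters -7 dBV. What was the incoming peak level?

Before make-up, the level was -7 − 7 = -14 dBV.
Post-compression overshoot = -14 − (-22) = 8 dB.
Input overshoot = R × output overshoot = 12 dB → input = -22 + 12 = -10 dBV.

-10 dBV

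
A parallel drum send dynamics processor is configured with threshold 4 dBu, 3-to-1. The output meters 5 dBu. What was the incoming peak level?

7 dBu

That's 1 dB above the 4 dBu threshold.
Input overshoot = R × output overshoot = 3 dB → input = 4 + 3 = 7 dBu.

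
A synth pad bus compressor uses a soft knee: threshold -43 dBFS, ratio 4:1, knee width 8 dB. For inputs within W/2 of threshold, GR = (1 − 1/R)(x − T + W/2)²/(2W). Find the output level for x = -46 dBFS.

x − T + W/2 = -46 − (-43) + 4 = 1.
GR = (1 − 1/4) × 1² / 16 = 0.75 × 1 / 16 = 0.046875 dB.
Output = -46 − 0.046875 = -46.046875 dBFS.

-46.046875 dBFS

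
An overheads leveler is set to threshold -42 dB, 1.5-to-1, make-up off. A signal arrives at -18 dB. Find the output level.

-18 dB sits 24 dB over threshold.
1.5:1 compression reduces that to 24/1.5 = 16 dB over.
That puts the output at -26 dB.

-26 dB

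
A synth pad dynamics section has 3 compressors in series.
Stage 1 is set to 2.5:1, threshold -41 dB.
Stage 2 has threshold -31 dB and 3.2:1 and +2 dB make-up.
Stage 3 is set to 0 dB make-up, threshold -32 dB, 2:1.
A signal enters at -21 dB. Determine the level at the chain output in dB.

-31.5 dB

Stage 1: -21 dB is 20 dB over -41 dB; at 2.5:1 that becomes 8 dB over, giving -33 dB.
Stage 2: -33 dB is at or below the -31 dB threshold — no compression; make-up brings it to -31 dB.
Stage 3: 1 dB above -32 dB, reduced 2:1 to 0.5 dB above → -31.5 dB.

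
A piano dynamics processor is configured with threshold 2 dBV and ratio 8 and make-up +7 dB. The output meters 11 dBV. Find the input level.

Stripping the +7 dB make-up gives 4 dBV at the gain stage.
That's 2 dB above the 2 dBV threshold.
Before 8:1 compression the overshoot was 2 × 8 = 16 dB, so input = 2 + 16 = 18 dBV.

18 dBV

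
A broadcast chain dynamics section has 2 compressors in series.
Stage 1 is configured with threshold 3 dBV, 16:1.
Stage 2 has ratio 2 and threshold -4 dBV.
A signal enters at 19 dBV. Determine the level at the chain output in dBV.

Stage 1: 16 dB above 3 dBV, reduced 16:1 to 1 dB above → 4 dBV.
Stage 2: overshoot 8 dB → 8/2 = 4 dB → 0 dBV.

0 dBV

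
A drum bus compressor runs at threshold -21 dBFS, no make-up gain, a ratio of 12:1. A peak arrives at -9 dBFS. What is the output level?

-20 dBFS

Overshoot: -9 − (-21) = 12 dB.
At 12:1 the overshoot is divided by 12, leaving 1 dB above threshold.
Output = -21 + 1 = -20 dBFS.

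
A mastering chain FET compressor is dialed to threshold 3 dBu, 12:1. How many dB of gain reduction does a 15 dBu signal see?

11 dB

15 dBu exceeds the threshold by 12 dB.
At 12:1, output sits 12/12 = 1 dB above threshold.
Gain reduction = 12 − 1 = 11 dB.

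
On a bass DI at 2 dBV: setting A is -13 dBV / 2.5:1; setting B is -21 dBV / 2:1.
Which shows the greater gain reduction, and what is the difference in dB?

B, by 2.5 dB

A: 15 dB over, compressed to 6 dB over, so 9 dB of GR.
B: 23 dB over, compressed to 11.5 dB over, so 11.5 dB of GR.
B applies 2.5 dB more gain reduction.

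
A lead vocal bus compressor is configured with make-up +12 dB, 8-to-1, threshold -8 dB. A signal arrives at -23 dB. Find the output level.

-11 dB

-23 dB is 15 dB below the -8 dB threshold, so no gain reduction is applied.
Make-up gain adds 12 dB: -23 + 12 = -11 dB.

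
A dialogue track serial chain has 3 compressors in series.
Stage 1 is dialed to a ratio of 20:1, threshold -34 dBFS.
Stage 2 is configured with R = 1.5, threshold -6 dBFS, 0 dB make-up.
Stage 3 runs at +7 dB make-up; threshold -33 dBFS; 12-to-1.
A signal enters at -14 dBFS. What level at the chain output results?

-26 dBFS

Stage 1: overshoot 20 dB → 20/20 = 1 dB → -33 dBFS.
Stage 2: -33 dBFS is at or below the -6 dBFS threshold — no compression; output -33 dBFS.
Stage 3: -33 dBFS is at or below the -33 dBFS threshold — no compression; make-up brings it to -26 dBFS.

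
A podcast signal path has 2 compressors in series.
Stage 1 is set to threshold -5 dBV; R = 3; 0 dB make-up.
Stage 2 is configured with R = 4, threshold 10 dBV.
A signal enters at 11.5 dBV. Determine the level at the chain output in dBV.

Stage 1: 11.5 dBV is 16.5 dB over -5 dBV; at 3:1 that becomes 5.5 dB over, giving 0.5 dBV.
Stage 2: 0.5 dBV ≤ 10 dBV, so stage 2 doesn't engage; output 0.5 dBV.

0.5 dBV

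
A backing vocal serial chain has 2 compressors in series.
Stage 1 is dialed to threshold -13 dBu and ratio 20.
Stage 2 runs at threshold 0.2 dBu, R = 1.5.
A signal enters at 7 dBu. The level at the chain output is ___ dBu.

Stage 1: 7 dBu is 20 dB over -13 dBu; at 20:1 that becomes 1 dB over, giving -12 dBu.
Stage 2: -12 dBu is at or below the 0.2 dBu threshold — no compression; output -12 dBu.

-12 dBu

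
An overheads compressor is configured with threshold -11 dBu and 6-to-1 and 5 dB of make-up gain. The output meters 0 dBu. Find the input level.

25 dBu

Stripping the +5 dB make-up gives -5 dBu at the gain stage.
Post-compression overshoot = -5 − (-11) = 6 dB.
Input overshoot = R × output overshoot = 36 dB → input = -11 + 36 = 25 dBu.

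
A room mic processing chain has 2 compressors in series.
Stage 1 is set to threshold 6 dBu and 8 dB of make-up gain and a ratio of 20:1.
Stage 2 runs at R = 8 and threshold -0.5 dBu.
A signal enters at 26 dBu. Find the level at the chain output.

1.4375 dBu

Stage 1: overshoot 20 dB → 20/20 = 1 dB → 7 dBu; +8 dB make-up → 15 dBu.
Stage 2: 15.5 dB above -0.5 dBu, reduced 8:1 to 1.9375 dB above → 1.4375 dBu.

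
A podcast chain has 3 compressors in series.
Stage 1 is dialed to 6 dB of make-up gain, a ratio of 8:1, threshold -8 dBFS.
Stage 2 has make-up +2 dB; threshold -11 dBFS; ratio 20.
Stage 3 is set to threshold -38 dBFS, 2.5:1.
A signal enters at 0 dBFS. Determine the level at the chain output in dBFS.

-26.2 dBFS

Stage 1: 0 dBFS is 8 dB over -8 dBFS; at 8:1 that becomes 1 dB over, giving -7 dBFS; +6 dB make-up → -1 dBFS.
Stage 2: 10 dB above -11 dBFS, reduced 20:1 to 0.5 dB above → -10.5 dBFS; +2 dB make-up → -8.5 dBFS.
Stage 3: overshoot 29.5 dB → 29.5/2.5 = 11.8 dB → -26.2 dBFS.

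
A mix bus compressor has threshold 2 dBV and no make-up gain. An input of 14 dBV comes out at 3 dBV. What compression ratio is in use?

Input overshoot = 14 − 2 = 12 dB; output overshoot = 3 − 2 = 1 dB.
Ratio = 12 / 1 = 12.

12:1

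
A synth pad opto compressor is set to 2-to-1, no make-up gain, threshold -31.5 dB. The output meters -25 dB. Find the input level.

That's 6.5 dB above the -31.5 dB threshold.
Undo the ratio: input overshoot = 6.5 × 2 = 13 dB, giving input = -18.5 dB.

-18.5 dB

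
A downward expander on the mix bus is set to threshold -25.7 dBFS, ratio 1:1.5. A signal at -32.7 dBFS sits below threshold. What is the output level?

The input is 7 dB below the -25.7 dBFS threshold.
A 1:1.5 expander multiplies undershoot by 1.5: 7 × 1.5 = 10.5 dB below threshold.
Output = -25.7 − 10.5 = -36.2 dBFS.

-36.2 dBFS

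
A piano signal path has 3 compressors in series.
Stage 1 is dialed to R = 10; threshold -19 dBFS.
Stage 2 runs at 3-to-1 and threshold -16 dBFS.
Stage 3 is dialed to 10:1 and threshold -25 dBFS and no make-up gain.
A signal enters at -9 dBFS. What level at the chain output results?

-24.3 dBFS

Stage 1: -9 dBFS is 10 dB over -19 dBFS; at 10:1 that becomes 1 dB over, giving -18 dBFS.
Stage 2: -18 dBFS ≤ -16 dBFS, so stage 2 doesn't engage; output -18 dBFS.
Stage 3: -18 dBFS is 7 dB over -25 dBFS; at 10:1 that becomes 0.7 dB over, giving -24.3 dBFS.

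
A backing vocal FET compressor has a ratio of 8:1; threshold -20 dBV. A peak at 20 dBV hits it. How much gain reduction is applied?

35 dB

Overshoot = 20 − (-20) = 40 dB.
A 8:1 ratio leaves 5 dB of that excess.
So the signal is attenuated by 40 − 5 = 35 dB.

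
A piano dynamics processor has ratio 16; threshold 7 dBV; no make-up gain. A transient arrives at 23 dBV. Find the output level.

The input is 16 dB above the 7 dBV threshold.
The 16 dB excess becomes 1 dB after 16:1 reduction.
Output = 7 + 1 = 8 dBV.

8 dBV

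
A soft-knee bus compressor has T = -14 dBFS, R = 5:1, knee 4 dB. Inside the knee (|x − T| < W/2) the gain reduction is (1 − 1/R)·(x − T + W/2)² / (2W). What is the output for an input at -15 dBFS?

x − T + W/2 = -15 − (-14) + 2 = 1.
GR = (1 − 1/5) × 1² / 8 = 0.8 × 1 / 8 = 0.1 dB.
Output = -15 − 0.1 = -15.1 dBFS.

-15.1 dBFS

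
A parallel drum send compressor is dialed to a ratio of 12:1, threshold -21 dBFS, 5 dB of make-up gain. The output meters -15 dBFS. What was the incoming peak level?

-9 dBFS

Remove make-up: -15 − 5 = -20 dBFS.
That's 1 dB above the -21 dBFS threshold.
Input overshoot = R × output overshoot = 12 dB → input = -21 + 12 = -9 dBFS.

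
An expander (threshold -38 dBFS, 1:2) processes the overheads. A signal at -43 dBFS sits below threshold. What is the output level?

-48 dBFS

Undershoot = (-38) − (-43) = 5 dB.
At 1:2, that expands to 10 dB under threshold.
Output = -38 − 10 = -48 dBFS.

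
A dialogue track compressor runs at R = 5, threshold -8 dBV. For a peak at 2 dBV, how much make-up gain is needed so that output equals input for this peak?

8 dB

Without make-up, output = threshold + overshoot/5 = -8 + 2 = -6 dBV.
Gap to target: 8 dB.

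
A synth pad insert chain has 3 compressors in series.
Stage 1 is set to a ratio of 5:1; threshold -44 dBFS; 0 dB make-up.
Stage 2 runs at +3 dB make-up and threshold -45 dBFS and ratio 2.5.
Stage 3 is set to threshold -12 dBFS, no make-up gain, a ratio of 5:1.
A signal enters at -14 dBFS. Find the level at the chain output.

Stage 1: overshoot 30 dB → 30/5 = 6 dB → -38 dBFS.
Stage 2: 7 dB above -45 dBFS, reduced 2.5:1 to 2.8 dB above → -42.2 dBFS; +3 dB make-up → -39.2 dBFS.
Stage 3: below threshold (-39.2 ≤ -12); passes unchanged; output -39.2 dBFS.

-39.2 dBFS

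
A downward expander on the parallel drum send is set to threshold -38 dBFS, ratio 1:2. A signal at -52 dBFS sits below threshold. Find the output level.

-66 dBFS

Below threshold, a 1:2 expander applies gain = (2−1)×(T − x) of attenuation.
(2−1) × 14 = 14 dB, so output = -52 − 14 = -66 dBFS.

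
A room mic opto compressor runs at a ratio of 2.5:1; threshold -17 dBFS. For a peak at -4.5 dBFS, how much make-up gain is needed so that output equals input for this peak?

7.5 dB

The peak compresses to -17 + 12.5/2.5 = -12 dBFS.
To reach -4.5 dBFS requires -4.5 − (-12) = 7.5 dB of make-up.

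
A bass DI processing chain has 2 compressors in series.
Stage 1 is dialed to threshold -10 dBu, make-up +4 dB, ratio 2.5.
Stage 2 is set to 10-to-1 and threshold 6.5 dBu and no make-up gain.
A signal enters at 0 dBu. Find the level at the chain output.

-2 dBu

Stage 1: overshoot 10 dB → 10/2.5 = 4 dB → -6 dBu; +4 dB make-up → -2 dBu.
Stage 2: below threshold (-2 ≤ 6.5); passes unchanged; output -2 dBu.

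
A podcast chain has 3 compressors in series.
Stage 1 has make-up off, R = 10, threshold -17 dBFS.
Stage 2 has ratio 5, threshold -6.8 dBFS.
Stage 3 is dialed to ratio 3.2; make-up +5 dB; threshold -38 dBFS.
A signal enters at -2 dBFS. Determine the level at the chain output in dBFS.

Stage 1: -2 dBFS is 15 dB over -17 dBFS; at 10:1 that becomes 1.5 dB over, giving -15.5 dBFS.
Stage 2: below threshold (-15.5 ≤ -6.8); passes unchanged; output -15.5 dBFS.
Stage 3: overshoot 22.5 dB → 22.5/3.2 = 7.03125 dB → -30.96875 dBFS; +5 dB make-up → -25.96875 dBFS.

-25.96875 dBFS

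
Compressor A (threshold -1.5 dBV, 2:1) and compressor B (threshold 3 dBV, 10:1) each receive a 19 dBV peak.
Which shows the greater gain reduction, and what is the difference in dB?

A: overshoot 20.5 dB → output overshoot 10.25 dB → GR 10.25 dB.
B: overshoot 16 dB → output overshoot 1.6 dB → GR 14.4 dB.
Difference: 4.15 dB in favour of B.

B, by 4.15 dB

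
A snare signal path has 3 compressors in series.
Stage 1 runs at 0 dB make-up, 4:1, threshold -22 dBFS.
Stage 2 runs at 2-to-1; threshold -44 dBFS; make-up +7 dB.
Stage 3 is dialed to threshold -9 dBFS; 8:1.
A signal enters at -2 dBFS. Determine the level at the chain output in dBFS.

-23.5 dBFS

Stage 1: -2 dBFS is 20 dB over -22 dBFS; at 4:1 that becomes 5 dB over, giving -17 dBFS.
Stage 2: -17 dBFS is 27 dB over -44 dBFS; at 2:1 that becomes 13.5 dB over, giving -30.5 dBFS; +7 dB make-up → -23.5 dBFS.
Stage 3: -23.5 dBFS is at or below the -9 dBFS threshold — no compression; output -23.5 dBFS.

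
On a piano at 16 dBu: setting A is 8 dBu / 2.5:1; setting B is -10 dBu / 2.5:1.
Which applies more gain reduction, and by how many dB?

A: overshoot 8 dB → output overshoot 3.2 dB → GR 4.8 dB.
B: overshoot 26 dB → output overshoot 10.4 dB → GR 15.6 dB.
B reduces 10.8 dB more.

B, by 10.8 dB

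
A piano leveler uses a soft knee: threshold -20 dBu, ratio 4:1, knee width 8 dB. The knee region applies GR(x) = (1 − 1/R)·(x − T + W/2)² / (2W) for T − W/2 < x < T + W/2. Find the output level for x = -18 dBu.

x − T + W/2 = -18 − (-20) + 4 = 6.
GR = (1 − 1/4) × 6² / 16 = 0.75 × 36 / 16 = 1.6875 dB.
Output = -18 − 1.6875 = -19.6875 dBu.

-19.6875 dBu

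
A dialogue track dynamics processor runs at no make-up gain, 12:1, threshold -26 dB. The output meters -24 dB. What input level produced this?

The compressed level sits -24 − (-26) = 2 dB over threshold.
Undo the ratio: input overshoot = 2 × 12 = 24 dB, giving input = -2 dB.

-2 dB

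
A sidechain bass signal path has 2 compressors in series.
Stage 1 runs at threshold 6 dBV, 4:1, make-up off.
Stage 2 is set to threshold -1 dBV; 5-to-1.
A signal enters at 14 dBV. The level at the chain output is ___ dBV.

0.8 dBV

Stage 1: 8 dB above 6 dBV, reduced 4:1 to 2 dB above → 8 dBV.
Stage 2: 8 dBV is 9 dB over -1 dBV; at 5:1 that becomes 1.8 dB over, giving 0.8 dBV.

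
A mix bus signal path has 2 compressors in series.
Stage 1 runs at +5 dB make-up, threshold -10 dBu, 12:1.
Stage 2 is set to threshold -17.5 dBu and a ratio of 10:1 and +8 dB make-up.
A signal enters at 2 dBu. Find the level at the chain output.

-8.15 dBu

Stage 1: 2 dBu is 12 dB over -10 dBu; at 12:1 that becomes 1 dB over, giving -9 dBu; +5 dB make-up → -4 dBu.
Stage 2: 13.5 dB above -17.5 dBu, reduced 10:1 to 1.35 dB above → -16.15 dBu; +8 dB make-up → -8.15 dBu.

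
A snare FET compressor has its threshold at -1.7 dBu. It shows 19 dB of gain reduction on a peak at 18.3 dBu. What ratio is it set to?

20:1

Input overshoot = 18.3 − (-1.7) = 20 dB.
Output overshoot = 20 − 19 = 1 dB.
Ratio = input overshoot / output overshoot = 20 / 1 = 20.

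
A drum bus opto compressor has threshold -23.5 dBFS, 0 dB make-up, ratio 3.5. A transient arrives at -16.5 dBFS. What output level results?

The input is 7 dB above the -23.5 dBFS threshold.
3.5:1 compression reduces that to 7/3.5 = 2 dB over.
That puts the output at -21.5 dBFS.

-21.5 dBFS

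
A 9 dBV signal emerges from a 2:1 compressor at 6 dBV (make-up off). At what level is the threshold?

Input is 6 dB above T (since output overshoot × R = input overshoot: (6 − T)·2 = 9 − T gives T = 3 dBV).
Check: 3 + (9 − 3)/2 = 3 + 3 = 6 dBV. ✓

3 dBV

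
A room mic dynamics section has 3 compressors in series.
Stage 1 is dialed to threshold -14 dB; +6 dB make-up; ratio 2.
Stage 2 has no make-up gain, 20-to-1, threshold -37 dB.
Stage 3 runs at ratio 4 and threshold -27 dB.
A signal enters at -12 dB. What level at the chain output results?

Stage 1: 2 dB above -14 dB, reduced 2:1 to 1 dB above → -13 dB; +6 dB make-up → -7 dB.
Stage 2: 30 dB above -37 dB, reduced 20:1 to 1.5 dB above → -35.5 dB.
Stage 3: below threshold (-35.5 ≤ -27); passes unchanged; output -35.5 dB.

-35.5 dB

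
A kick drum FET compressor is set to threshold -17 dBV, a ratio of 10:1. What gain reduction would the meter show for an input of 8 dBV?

8 dBV exceeds the threshold by 25 dB.
After 10:1 compression the overshoot becomes 25/10 = 2.5 dB.
GR = overshoot in − overshoot out = 25 − 2.5 = 22.5 dB.

22.5 dB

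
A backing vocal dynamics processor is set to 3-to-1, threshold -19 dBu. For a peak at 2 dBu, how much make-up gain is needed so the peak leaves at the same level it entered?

14 dB

The peak compresses to -19 + 21/3 = -12 dBu.
To reach 2 dBu requires 2 − (-12) = 14 dB of make-up.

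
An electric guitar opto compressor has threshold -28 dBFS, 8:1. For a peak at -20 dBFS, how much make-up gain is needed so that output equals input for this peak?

7 dB

Without make-up, output = threshold + overshoot/8 = -28 + 1 = -27 dBFS.
Gap to target: 7 dB.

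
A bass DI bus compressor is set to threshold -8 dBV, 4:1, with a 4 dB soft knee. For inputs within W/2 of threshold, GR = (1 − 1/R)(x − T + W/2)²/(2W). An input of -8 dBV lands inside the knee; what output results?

x − T + W/2 = -8 − (-8) + 2 = 2.
GR = (1 − 1/4) × 2² / 8 = 0.75 × 4 / 8 = 0.375 dB.
Output = -8 − 0.375 = -8.375 dBV.

-8.375 dBV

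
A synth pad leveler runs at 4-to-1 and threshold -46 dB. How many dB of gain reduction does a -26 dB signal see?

-26 dB exceeds the threshold by 20 dB.
A 4:1 ratio leaves 5 dB of that excess.
GR = overshoot in − overshoot out = 20 − 5 = 15 dB.

15 dB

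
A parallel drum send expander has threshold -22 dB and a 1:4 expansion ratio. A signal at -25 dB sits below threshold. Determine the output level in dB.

The input is 3 dB below the -22 dB threshold.
A 1:4 expander multiplies undershoot by 4: 3 × 4 = 12 dB below threshold.
Output = -22 − 12 = -34 dB.

-34 dB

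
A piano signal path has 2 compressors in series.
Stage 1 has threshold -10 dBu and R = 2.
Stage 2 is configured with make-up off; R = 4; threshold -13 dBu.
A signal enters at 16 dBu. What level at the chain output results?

-9 dBu

Stage 1: overshoot 26 dB → 26/2 = 13 dB → 3 dBu.
Stage 2: 16 dB above -13 dBu, reduced 4:1 to 4 dB above → -9 dBu.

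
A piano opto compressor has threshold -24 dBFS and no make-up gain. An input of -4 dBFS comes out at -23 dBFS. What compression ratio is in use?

20:1

Input overshoot = -4 − (-24) = 20 dB; output overshoot = -23 − (-24) = 1 dB.
Ratio = 20 / 1 = 20.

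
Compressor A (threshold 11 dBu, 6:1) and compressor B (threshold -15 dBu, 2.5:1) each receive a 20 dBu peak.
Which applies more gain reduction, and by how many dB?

B, by 13.5 dB

A: 9 dB over, compressed to 1.5 dB over, so 7.5 dB of GR.
B: 35 dB over, compressed to 14 dB over, so 21 dB of GR.
B reduces 13.5 dB more.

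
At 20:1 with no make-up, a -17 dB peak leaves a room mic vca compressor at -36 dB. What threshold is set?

Input is 20 dB above T (since output overshoot × R = input overshoot: (-36 − T)·20 = -17 − T gives T = -37 dB).
Check: -37 + (-17 − (-37))/20 = -37 + 1 = -36 dB. ✓

-37 dB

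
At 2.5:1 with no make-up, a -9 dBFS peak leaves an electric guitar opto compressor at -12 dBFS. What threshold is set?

-14 dBFS

Let T be the threshold. Output overshoot = (input overshoot)/R, so -12 − T = (-9 − T)/2.5.
2.5·(-12 − T) = -9 − T → 1.5·T = -30 − (-9) = -21.
T = -21/1.5 = -14 dBFS.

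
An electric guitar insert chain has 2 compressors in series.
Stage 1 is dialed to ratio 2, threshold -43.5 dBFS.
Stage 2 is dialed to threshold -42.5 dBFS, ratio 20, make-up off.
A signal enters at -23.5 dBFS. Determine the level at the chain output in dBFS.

Stage 1: -23.5 dBFS is 20 dB over -43.5 dBFS; at 2:1 that becomes 10 dB over, giving -33.5 dBFS.
Stage 2: 9 dB above -42.5 dBFS, reduced 20:1 to 0.45 dB above → -42.05 dBFS.

-42.05 dBFS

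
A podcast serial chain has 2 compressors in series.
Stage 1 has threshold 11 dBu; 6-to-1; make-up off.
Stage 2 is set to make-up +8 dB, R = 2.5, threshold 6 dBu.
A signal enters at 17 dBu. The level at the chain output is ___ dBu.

16.4 dBu

Stage 1: 17 dBu is 6 dB over 11 dBu; at 6:1 that becomes 1 dB over, giving 12 dBu.
Stage 2: 12 dBu is 6 dB over 6 dBu; at 2.5:1 that becomes 2.4 dB over, giving 8.4 dBu; +8 dB make-up → 16.4 dBu.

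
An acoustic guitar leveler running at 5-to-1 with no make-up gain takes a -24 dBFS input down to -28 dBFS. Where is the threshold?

-29 dBFS

Gain reduction = -24 − (-28) = 4 dB; output overshoot = GR / (R − 1) = 4 / 4 = 1 dB.
Threshold = output − output overshoot = -28 − 1 = -29 dBFS.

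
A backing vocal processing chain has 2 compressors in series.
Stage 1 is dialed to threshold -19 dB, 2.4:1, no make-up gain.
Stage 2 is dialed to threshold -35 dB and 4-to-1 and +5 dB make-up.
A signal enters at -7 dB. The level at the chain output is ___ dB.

-24.75 dB

Stage 1: 12 dB above -19 dB, reduced 2.4:1 to 5 dB above → -14 dB.
Stage 2: overshoot 21 dB → 21/4 = 5.25 dB → -29.75 dB; +5 dB make-up → -24.75 dB.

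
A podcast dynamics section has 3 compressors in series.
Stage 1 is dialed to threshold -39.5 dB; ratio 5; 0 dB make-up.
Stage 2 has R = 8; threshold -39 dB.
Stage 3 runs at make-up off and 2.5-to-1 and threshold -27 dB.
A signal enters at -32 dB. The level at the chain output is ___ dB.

-38.875 dB

Stage 1: 7.5 dB above -39.5 dB, reduced 5:1 to 1.5 dB above → -38 dB.
Stage 2: 1 dB above -39 dB, reduced 8:1 to 0.125 dB above → -38.875 dB.
Stage 3: -38.875 dB is at or below the -27 dB threshold — no compression; output -38.875 dB.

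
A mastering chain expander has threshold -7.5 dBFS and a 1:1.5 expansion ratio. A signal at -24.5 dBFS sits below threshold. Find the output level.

-33 dBFS

Undershoot = (-7.5) − (-24.5) = 17 dB.
At 1:1.5, that expands to 25.5 dB under threshold.
Output = -7.5 − 25.5 = -33 dBFS.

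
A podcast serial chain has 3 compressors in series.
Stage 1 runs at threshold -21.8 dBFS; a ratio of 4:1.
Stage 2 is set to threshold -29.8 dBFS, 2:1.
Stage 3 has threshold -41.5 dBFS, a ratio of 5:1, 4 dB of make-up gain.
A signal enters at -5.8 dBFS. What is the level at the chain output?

-33.96 dBFS

Stage 1: 16 dB above -21.8 dBFS, reduced 4:1 to 4 dB above → -17.8 dBFS.
Stage 2: overshoot 12 dB → 12/2 = 6 dB → -23.8 dBFS.
Stage 3: 17.7 dB above -41.5 dBFS, reduced 5:1 to 3.54 dB above → -37.96 dBFS; +4 dB make-up → -33.96 dBFS.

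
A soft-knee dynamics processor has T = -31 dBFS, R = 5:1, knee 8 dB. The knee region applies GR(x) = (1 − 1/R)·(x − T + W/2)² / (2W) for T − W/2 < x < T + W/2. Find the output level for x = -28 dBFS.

-30.45 dBFS

x − T + W/2 = -28 − (-31) + 4 = 7.
GR = (1 − 1/5) × 7² / 16 = 0.8 × 49 / 16 = 2.45 dB.
Output = -28 − 2.45 = -30.45 dBFS.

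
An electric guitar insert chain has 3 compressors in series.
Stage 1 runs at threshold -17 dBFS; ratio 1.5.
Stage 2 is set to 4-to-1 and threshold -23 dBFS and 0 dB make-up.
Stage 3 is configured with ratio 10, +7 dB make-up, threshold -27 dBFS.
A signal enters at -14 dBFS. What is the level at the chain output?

-19.4 dBFS

Stage 1: 3 dB above -17 dBFS, reduced 1.5:1 to 2 dB above → -15 dBFS.
Stage 2: -15 dBFS is 8 dB over -23 dBFS; at 4:1 that becomes 2 dB over, giving -21 dBFS.
Stage 3: 6 dB above -27 dBFS, reduced 10:1 to 0.6 dB above → -26.4 dBFS; +7 dB make-up → -19.4 dBFS.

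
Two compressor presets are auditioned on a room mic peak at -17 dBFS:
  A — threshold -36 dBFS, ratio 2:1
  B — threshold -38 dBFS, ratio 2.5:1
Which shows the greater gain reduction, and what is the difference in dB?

A: overshoot 19 dB → output overshoot 9.5 dB → GR 9.5 dB.
B: overshoot 21 dB → output overshoot 8.4 dB → GR 12.6 dB.
Difference: 3.1 dB in favour of B.

B, by 3.1 dB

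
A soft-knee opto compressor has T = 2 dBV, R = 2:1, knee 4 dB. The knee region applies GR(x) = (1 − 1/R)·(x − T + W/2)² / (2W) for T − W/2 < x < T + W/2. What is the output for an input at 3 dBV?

2.4375 dBV

x − T + W/2 = 3 − 2 + 2 = 3.
GR = (1 − 1/2) × 3² / 8 = 0.5 × 9 / 8 = 0.5625 dB.
Output = 3 − 0.5625 = 2.4375 dBV.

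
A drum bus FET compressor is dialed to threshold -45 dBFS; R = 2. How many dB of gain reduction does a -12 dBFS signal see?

Overshoot = -12 − (-45) = 33 dB.
A 2:1 ratio leaves 16.5 dB of that excess.
Gain reduction = 33 − 16.5 = 16.5 dB.

16.5 dB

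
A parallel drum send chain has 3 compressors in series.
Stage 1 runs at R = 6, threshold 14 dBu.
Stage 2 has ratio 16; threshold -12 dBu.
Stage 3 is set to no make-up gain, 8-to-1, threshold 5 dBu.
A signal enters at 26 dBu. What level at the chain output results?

Stage 1: 12 dB above 14 dBu, reduced 6:1 to 2 dB above → 16 dBu.
Stage 2: overshoot 28 dB → 28/16 = 1.75 dB → -10.25 dBu.
Stage 3: below threshold (-10.25 ≤ 5); passes unchanged; output -10.25 dBu.

-10.25 dBu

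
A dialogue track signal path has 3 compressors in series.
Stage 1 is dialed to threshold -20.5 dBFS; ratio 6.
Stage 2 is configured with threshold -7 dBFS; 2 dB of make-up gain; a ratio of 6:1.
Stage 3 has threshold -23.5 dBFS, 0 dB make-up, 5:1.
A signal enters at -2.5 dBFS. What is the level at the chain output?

-21.9 dBFS

Stage 1: 18 dB above -20.5 dBFS, reduced 6:1 to 3 dB above → -17.5 dBFS.
Stage 2: -17.5 dBFS is at or below the -7 dBFS threshold — no compression; make-up brings it to -15.5 dBFS.
Stage 3: overshoot 8 dB → 8/5 = 1.6 dB → -21.9 dBFS.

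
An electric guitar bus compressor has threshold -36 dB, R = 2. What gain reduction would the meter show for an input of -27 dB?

The signal is 9 dB above threshold.
After 2:1 compression the overshoot becomes 9/2 = 4.5 dB.
GR = overshoot in − overshoot out = 9 − 4.5 = 4.5 dB.

4.5 dB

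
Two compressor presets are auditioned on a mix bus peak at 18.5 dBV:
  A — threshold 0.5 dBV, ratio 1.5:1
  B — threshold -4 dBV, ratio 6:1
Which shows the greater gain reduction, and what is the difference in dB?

B, by 12.75 dB

A: overshoot 18 dB → output overshoot 12 dB → GR 6 dB.
B: overshoot 22.5 dB → output overshoot 3.75 dB → GR 18.75 dB.
B reduces 12.75 dB more.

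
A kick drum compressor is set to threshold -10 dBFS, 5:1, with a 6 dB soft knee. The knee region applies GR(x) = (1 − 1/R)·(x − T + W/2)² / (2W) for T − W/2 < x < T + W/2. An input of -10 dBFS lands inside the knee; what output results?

-10.6 dBFS

x − T + W/2 = -10 − (-10) + 3 = 3.
GR = (1 − 1/5) × 3² / 12 = 0.8 × 9 / 12 = 0.6 dB.
Output = -10 − 0.6 = -10.6 dBFS.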